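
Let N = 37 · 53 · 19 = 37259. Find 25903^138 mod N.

21914

Mod 37: 25903 ≡ 3; by Fermat, exponent reduces to 138 mod 36 = 30; 3^30 ≡ 10 (mod 37).
Mod 53: 25903 ≡ 39; by Fermat, exponent reduces to 138 mod 52 = 34; 39^34 ≡ 25 (mod 53).
Mod 19: 25903 ≡ 6; by Fermat, exponent reduces to 138 mod 18 = 12; 6^12 ≡ 7 (mod 19).
Combine by CRT: x ≡ 10 (mod 37), x ≡ 25 (mod 53), x ≡ 7 (mod 19) ⇒ x ≡ 21914 (mod 37259).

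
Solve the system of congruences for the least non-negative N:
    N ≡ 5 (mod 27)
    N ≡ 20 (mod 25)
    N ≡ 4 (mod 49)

12695

The moduli are pairwise coprime; M = 27·25·49 = 33075.
M/27 = 1225; 1225 ≡ 10 (mod 27); 10·19 ≡ 1, so inverse 19.
M/25 = 1323; 1323 ≡ 23 (mod 25); 23·12 ≡ 1, so inverse 12.
M/49 = 675; 675 ≡ 38 (mod 49); 38·40 ≡ 1, so inverse 40.
N ≡ 5·1225·19 + 20·1323·12 + 4·675·40 = 541895.
541895 mod 33075 = 12695.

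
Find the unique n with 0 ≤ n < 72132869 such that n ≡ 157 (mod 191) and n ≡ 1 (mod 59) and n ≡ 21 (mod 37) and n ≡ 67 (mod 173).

Combine the congruences pairwise.
From n ≡ 157 (mod 191) write n = 157 + 191t. Substituting into n ≡ 1 (mod 59) gives 191t ≡ 21 (mod 59), and since 14⁻¹ ≡ 38 (mod 59), t ≡ 31. Hence n ≡ 157 + 191·31 = 6078 (mod 11269).
From n ≡ 6078 (mod 11269) write n = 6078 + 11269t. Substituting into n ≡ 21 (mod 37) gives 11269t ≡ 11 (mod 37), and since 21⁻¹ ≡ 30 (mod 37), t ≡ 34. Hence n ≡ 6078 + 11269·34 = 389224 (mod 416953).
From n ≡ 389224 (mod 416953) write n = 389224 + 416953t. Substituting into n ≡ 67 (mod 173) gives 416953t ≡ 93 (mod 173), and since 23⁻¹ ≡ 158 (mod 173), t ≡ 162. Hence n ≡ 389224 + 416953·162 = 67935610 (mod 72132869).

67935610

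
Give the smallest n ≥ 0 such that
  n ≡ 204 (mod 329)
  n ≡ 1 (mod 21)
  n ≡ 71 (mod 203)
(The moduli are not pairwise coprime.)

Combine the congruences pairwise.
gcd(329, 21) = 7 and 7 | (1 − 204), so the pair is consistent; merging gives n ≡ 862 (mod 987), where 987 = lcm(329, 21).
gcd(987, 203) = 7 and 7 | (71 − 862), so the pair is consistent; merging gives n ≡ 21589 (mod 28623), where 28623 = lcm(987, 203).
The solution is unique modulo lcm(329, 21, 203) = 28623.

21589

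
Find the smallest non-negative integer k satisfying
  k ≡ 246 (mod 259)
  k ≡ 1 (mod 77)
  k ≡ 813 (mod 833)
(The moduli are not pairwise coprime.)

104105

Combine the congruences pairwise.
gcd(259, 77) = 7 and 7 | (1 − 246), so the pair is consistent; merging gives k ≡ 1541 (mod 2849), where 2849 = lcm(259, 77).
gcd(2849, 833) = 7 and 7 | (813 − 1541), so the pair is consistent; merging gives k ≡ 104105 (mod 339031), where 339031 = lcm(2849, 833).
The solution is unique modulo lcm(259, 77, 833) = 339031.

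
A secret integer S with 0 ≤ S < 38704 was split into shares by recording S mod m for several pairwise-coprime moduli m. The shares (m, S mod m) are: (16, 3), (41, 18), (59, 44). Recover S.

Combine the congruences pairwise.
From S ≡ 3 (mod 16) write S = 3 + 16t. Substituting into S ≡ 18 (mod 41) gives 16t ≡ 15 (mod 41), and since 16⁻¹ ≡ 18 (mod 41), t ≡ 24. Hence S ≡ 3 + 16·24 = 387 (mod 656).
From S ≡ 387 (mod 656) write S = 387 + 656t. Substituting into S ≡ 44 (mod 59) gives 656t ≡ 11 (mod 59), and since 7⁻¹ ≡ 17 (mod 59), t ≡ 10. Hence S ≡ 387 + 656·10 = 6947 (mod 38704).

6947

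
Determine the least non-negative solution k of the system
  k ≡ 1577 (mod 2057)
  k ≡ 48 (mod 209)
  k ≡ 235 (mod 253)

122940

gcd(2057, 209) = 11 and 11 | (48 − 1577), so the pair is consistent; merging gives k ≡ 5691 (mod 39083), where 39083 = lcm(2057, 209).
gcd(39083, 253) = 11 and 11 | (235 − 5691), so the pair is consistent; merging gives k ≡ 122940 (mod 898909), where 898909 = lcm(39083, 253).
The solution is unique modulo lcm(2057, 209, 253) = 898909.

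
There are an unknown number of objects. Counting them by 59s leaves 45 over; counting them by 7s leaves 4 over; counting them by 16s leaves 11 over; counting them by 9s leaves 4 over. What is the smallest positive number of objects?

Combine the congruences pairwise.
From N ≡ 45 (mod 59) write N = 45 + 59t. Substituting into N ≡ 4 (mod 7) gives 59t ≡ 1 (mod 7), and since 3⁻¹ ≡ 5 (mod 7), t ≡ 5. Hence N ≡ 45 + 59·5 = 340 (mod 413).
From N ≡ 340 (mod 413) write N = 340 + 413t. Substituting into N ≡ 11 (mod 16) gives 413t ≡ 7 (mod 16), and since 13⁻¹ ≡ 5 (mod 16), t ≡ 3. Hence N ≡ 340 + 413·3 = 1579 (mod 6608).
From N ≡ 1579 (mod 6608) write N = 1579 + 6608t. Substituting into N ≡ 4 (mod 9) gives 6608t ≡ 0 (mod 9), and since 2⁻¹ ≡ 5 (mod 9), t ≡ 0. Hence N ≡ 1579 + 6608·0 = 1579 (mod 59472).

1579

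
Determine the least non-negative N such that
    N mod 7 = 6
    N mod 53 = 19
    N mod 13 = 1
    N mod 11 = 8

From N ≡ 6 (mod 7) write N = 6 + 7t. Substituting into N ≡ 19 (mod 53) gives 7t ≡ 13 (mod 53), and since 7⁻¹ ≡ 38 (mod 53), t ≡ 17. Hence N ≡ 6 + 7·17 = 125 (mod 371).
From N ≡ 125 (mod 371) write N = 125 + 371t. Substituting into N ≡ 1 (mod 13) gives 371t ≡ 6 (mod 13), and since 7⁻¹ ≡ 2 (mod 13), t ≡ 12. Hence N ≡ 125 + 371·12 = 4577 (mod 4823).
From N ≡ 4577 (mod 4823) write N = 4577 + 4823t. Substituting into N ≡ 8 (mod 11) gives 4823t ≡ 7 (mod 11), and since 5⁻¹ ≡ 9 (mod 11), t ≡ 8. Hence N ≡ 4577 + 4823·8 = 43161 (mod 53053).

43161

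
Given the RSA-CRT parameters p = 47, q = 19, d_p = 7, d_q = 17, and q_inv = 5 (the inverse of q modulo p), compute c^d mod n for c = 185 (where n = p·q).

680

m₁ = c^(d_p) mod p: c ≡ 44 (mod 47), and 44^7 mod 47 = 22.
m₂ = c^(d_q) mod q: c ≡ 14 (mod 19), and 14^17 mod 19 = 15.
h = q_inv·(m₁ − m₂) mod p = 5·(22 − 15) mod 47 = 35.
m = m₂ + h·q = 15 + 35·19 = 680.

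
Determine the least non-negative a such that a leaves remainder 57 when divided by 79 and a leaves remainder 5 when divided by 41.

2506

From a ≡ 57 (mod 79) write a = 57 + 79t. Substituting into a ≡ 5 (mod 41) gives 79t ≡ 30 (mod 41), and since 38⁻¹ ≡ 27 (mod 41), t ≡ 31. Hence a ≡ 57 + 79·31 = 2506 (mod 3239).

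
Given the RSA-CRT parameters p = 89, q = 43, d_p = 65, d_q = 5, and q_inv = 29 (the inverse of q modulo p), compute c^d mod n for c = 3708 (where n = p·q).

2390

m₁ = c^(d_p) mod p: c ≡ 59 (mod 89), and 59^65 mod 89 = 76.
m₂ = c^(d_q) mod q: c ≡ 10 (mod 43), and 10^5 mod 43 = 25.
h = q_inv·(m₁ − m₂) mod p = 29·(76 − 25) mod 89 = 55.
m = m₂ + h·q = 25 + 55·43 = 2390.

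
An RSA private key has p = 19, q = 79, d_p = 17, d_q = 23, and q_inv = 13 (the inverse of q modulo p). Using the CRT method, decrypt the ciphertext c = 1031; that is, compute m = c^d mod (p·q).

m₁ = c^(d_p) mod p: c ≡ 5 (mod 19), and 5^17 mod 19 = 4.
m₂ = c^(d_q) mod q: c ≡ 4 (mod 79), and 4^23 mod 79 = 49.
h = q_inv·(m₁ − m₂) mod p = 13·(4 − 49) mod 19 = 4.
m = m₂ + h·q = 49 + 4·79 = 365.

365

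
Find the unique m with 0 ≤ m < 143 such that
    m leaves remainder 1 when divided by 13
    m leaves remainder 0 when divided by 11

From m ≡ 1 (mod 13) write m = 1 + 13t. Substituting into m ≡ 0 (mod 11) gives 13t ≡ 10 (mod 11), and since 2⁻¹ ≡ 6 (mod 11), t ≡ 5. Hence m ≡ 1 + 13·5 = 66 (mod 143).

66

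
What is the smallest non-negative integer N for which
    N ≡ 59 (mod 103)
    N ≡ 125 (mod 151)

9638

Combine the congruences pairwise.
From N ≡ 59 (mod 103) write N = 59 + 103t. Substituting into N ≡ 125 (mod 151) gives 103t ≡ 66 (mod 151), and since 103⁻¹ ≡ 22 (mod 151), t ≡ 93. Hence N ≡ 59 + 103·93 = 9638 (mod 15553).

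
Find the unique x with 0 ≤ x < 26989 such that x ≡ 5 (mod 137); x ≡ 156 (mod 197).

10006

From x ≡ 5 (mod 137) write x = 5 + 137t. Substituting into x ≡ 156 (mod 197) gives 137t ≡ 151 (mod 197), and since 137⁻¹ ≡ 174 (mod 197), t ≡ 73. Hence x ≡ 5 + 137·73 = 10006 (mod 26989).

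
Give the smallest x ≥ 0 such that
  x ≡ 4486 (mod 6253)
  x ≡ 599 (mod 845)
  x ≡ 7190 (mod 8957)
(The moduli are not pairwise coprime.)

gcd(6253, 845) = 169 and 169 | (599 − 4486), so the pair is consistent; merging gives x ≡ 10739 (mod 31265), where 31265 = lcm(6253, 845).
gcd(31265, 8957) = 169 and 169 | (7190 − 10739), so the pair is consistent; merging gives x ≡ 1323869 (mod 1657045), where 1657045 = lcm(31265, 8957).
The solution is unique modulo lcm(6253, 845, 8957) = 1657045.

1323869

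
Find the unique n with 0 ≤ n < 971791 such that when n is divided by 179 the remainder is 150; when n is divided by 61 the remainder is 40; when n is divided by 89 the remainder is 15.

884052

The moduli are pairwise coprime; M = 179·61·89 = 971791.
M/179 = 5429; 5429 ≡ 59 (mod 179); 59·88 ≡ 1, so inverse 88.
M/61 = 15931; 15931 ≡ 10 (mod 61); 10·55 ≡ 1, so inverse 55.
M/89 = 10919; 10919 ≡ 61 (mod 89); 61·54 ≡ 1, so inverse 54.
n ≡ 150·5429·88 + 40·15931·55 + 15·10919·54 = 115555390.
115555390 mod 971791 = 884052.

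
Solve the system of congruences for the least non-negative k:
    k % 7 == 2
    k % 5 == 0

From k ≡ 2 (mod 7) write k = 2 + 7t. Substituting into k ≡ 0 (mod 5) gives 7t ≡ 3 (mod 5), and since 2⁻¹ ≡ 3 (mod 5), t ≡ 4. Hence k ≡ 2 + 7·4 = 30 (mod 35).

30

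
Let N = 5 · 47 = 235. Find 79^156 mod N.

106

Mod 5: 79 ≡ 4; since 4 | 156, by Fermat 4^156 ≡ 1 (mod 5).
Mod 47: 79 ≡ 32; by Fermat, exponent reduces to 156 mod 46 = 18; 32^18 ≡ 12 (mod 47).
Combine by CRT: x ≡ 1 (mod 5), x ≡ 12 (mod 47) ⇒ x ≡ 106 (mod 235).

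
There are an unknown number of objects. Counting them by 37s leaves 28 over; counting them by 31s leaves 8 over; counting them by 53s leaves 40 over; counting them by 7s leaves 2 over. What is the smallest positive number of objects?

319153

The moduli are pairwise coprime; M = 37·31·53·7 = 425537.
M/37 = 11501; 11501 ≡ 31 (mod 37); 31·6 ≡ 1, so inverse 6.
M/31 = 13727; 13727 ≡ 25 (mod 31); 25·5 ≡ 1, so inverse 5.
M/53 = 8029; 8029 ≡ 26 (mod 53); 26·51 ≡ 1, so inverse 51.
M/7 = 60791; 60791 ≡ 3 (mod 7); 3·5 ≡ 1, so inverse 5.
N ≡ 28·11501·6 + 8·13727·5 + 40·8029·51 + 2·60791·5 = 19468318.
19468318 mod 425537 = 319153.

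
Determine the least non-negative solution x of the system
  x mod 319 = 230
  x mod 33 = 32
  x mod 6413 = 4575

338051

gcd(319, 33) = 11 and 11 | (32 − 230), so the pair is consistent; merging gives x ≡ 230 (mod 957), where 957 = lcm(319, 33).
gcd(957, 6413) = 11 and 11 | (4575 − 230), so the pair is consistent; merging gives x ≡ 338051 (mod 557931), where 557931 = lcm(957, 6413).
The solution is unique modulo lcm(319, 33, 6413) = 557931.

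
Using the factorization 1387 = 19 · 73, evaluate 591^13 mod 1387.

Mod 19: 591 ≡ 2; 2^13 ≡ 3 (mod 19).
Mod 73: 591 ≡ 7; 7^13 ≡ 66 (mod 73).
Combine by CRT: x ≡ 3 (mod 19), x ≡ 66 (mod 73) ⇒ x ≡ 212 (mod 1387).

212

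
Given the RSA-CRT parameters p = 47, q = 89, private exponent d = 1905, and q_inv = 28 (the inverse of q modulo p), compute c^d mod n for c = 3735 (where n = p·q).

511

d_p = d mod (p−1) = 1905 mod 46 = 19; d_q = d mod (q−1) = 57.
m₁ = c^(d_p) mod p: c ≡ 22 (mod 47), and 22^19 mod 47 = 41.
m₂ = c^(d_q) mod q: c ≡ 86 (mod 89), and 86^57 mod 89 = 66.
h = q_inv·(m₁ − m₂) mod p = 28·(41 − 66) mod 47 = 5.
m = m₂ + h·q = 66 + 5·89 = 511.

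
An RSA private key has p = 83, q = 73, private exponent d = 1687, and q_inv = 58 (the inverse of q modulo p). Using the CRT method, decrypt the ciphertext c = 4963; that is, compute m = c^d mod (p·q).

d_p = d mod (p−1) = 1687 mod 82 = 47; d_q = d mod (q−1) = 31.
m₁ = c^(d_p) mod p: c ≡ 66 (mod 83), and 66^47 mod 83 = 76.
m₂ = c^(d_q) mod q: c ≡ 72 (mod 73), and 72^31 mod 73 = 72.
h = q_inv·(m₁ − m₂) mod p = 58·(76 − 72) mod 83 = 66.
m = m₂ + h·q = 72 + 66·73 = 4890.

4890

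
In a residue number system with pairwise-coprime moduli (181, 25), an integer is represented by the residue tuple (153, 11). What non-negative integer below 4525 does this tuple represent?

Combine the congruences pairwise.
From x ≡ 153 (mod 181) write x = 153 + 181t. Substituting into x ≡ 11 (mod 25) gives 181t ≡ 8 (mod 25), and since 6⁻¹ ≡ 21 (mod 25), t ≡ 18. Hence x ≡ 153 + 181·18 = 3411 (mod 4525).

3411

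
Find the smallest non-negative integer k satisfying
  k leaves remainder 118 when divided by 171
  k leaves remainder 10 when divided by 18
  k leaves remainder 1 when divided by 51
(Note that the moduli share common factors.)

460

gcd(171, 18) = 9 and 9 | (10 − 118), so the pair is consistent; merging gives k ≡ 118 (mod 342), where 342 = lcm(171, 18).
gcd(342, 51) = 3 and 3 | (1 − 118), so the pair is consistent; merging gives k ≡ 460 (mod 5814), where 5814 = lcm(342, 51).
The solution is unique modulo lcm(171, 18, 51) = 5814.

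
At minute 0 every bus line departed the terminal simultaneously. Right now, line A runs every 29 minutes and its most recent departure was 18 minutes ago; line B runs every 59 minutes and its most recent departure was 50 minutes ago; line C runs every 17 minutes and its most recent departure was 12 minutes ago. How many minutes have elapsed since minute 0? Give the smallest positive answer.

13561

The moduli are pairwise coprime; N = 29·59·17 = 29087.
N/29 = 1003; 1003 ≡ 17 (mod 29); 17·12 ≡ 1, so inverse 12.
N/59 = 493; 493 ≡ 21 (mod 59); 21·45 ≡ 1, so inverse 45.
N/17 = 1711; 1711 ≡ 11 (mod 17); 11·14 ≡ 1, so inverse 14.
t ≡ 18·1003·12 + 50·493·45 + 12·1711·14 = 1613346.
1613346 mod 29087 = 13561.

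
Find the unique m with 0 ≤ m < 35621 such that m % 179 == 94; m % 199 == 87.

From m ≡ 94 (mod 179) write m = 94 + 179t. Substituting into m ≡ 87 (mod 199) gives 179t ≡ 192 (mod 199), and since 179⁻¹ ≡ 189 (mod 199), t ≡ 70. Hence m ≡ 94 + 179·70 = 12624 (mod 35621).

12624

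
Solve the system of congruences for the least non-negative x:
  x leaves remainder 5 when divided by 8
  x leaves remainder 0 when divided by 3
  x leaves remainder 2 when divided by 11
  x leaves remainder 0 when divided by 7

189

From x ≡ 5 (mod 8) write x = 5 + 8t. Substituting into x ≡ 0 (mod 3) gives 8t ≡ 1 (mod 3), and since 2⁻¹ ≡ 2 (mod 3), t ≡ 2. Hence x ≡ 5 + 8·2 = 21 (mod 24).
From x ≡ 21 (mod 24) write x = 21 + 24t. Substituting into x ≡ 2 (mod 11) gives 24t ≡ 3 (mod 11), and since 2⁻¹ ≡ 6 (mod 11), t ≡ 7. Hence x ≡ 21 + 24·7 = 189 (mod 264).
From x ≡ 189 (mod 264) write x = 189 + 264t. Substituting into x ≡ 0 (mod 7) gives 264t ≡ 0 (mod 7), and since 5⁻¹ ≡ 3 (mod 7), t ≡ 0. Hence x ≡ 189 + 264·0 = 189 (mod 1848).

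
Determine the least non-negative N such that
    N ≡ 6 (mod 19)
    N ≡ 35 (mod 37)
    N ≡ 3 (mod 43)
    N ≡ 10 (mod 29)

From N ≡ 6 (mod 19) write N = 6 + 19t. Substituting into N ≡ 35 (mod 37) gives 19t ≡ 29 (mod 37), and since 19⁻¹ ≡ 2 (mod 37), t ≡ 21. Hence N ≡ 6 + 19·21 = 405 (mod 703).
From N ≡ 405 (mod 703) write N = 405 + 703t. Substituting into N ≡ 3 (mod 43) gives 703t ≡ 28 (mod 43), and since 15⁻¹ ≡ 23 (mod 43), t ≡ 42. Hence N ≡ 405 + 703·42 = 29931 (mod 30229).
From N ≡ 29931 (mod 30229) write N = 29931 + 30229t. Substituting into N ≡ 10 (mod 29) gives 30229t ≡ 7 (mod 29), and since 11⁻¹ ≡ 8 (mod 29), t ≡ 27. Hence N ≡ 29931 + 30229·27 = 846114 (mod 876641).

846114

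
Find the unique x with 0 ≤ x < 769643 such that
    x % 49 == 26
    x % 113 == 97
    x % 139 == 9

170840

Combine the congruences pairwise.
From x ≡ 26 (mod 49) write x = 26 + 49t. Substituting into x ≡ 97 (mod 113) gives 49t ≡ 71 (mod 113), and since 49⁻¹ ≡ 30 (mod 113), t ≡ 96. Hence x ≡ 26 + 49·96 = 4730 (mod 5537).
From x ≡ 4730 (mod 5537) write x = 4730 + 5537t. Substituting into x ≡ 9 (mod 139) gives 5537t ≡ 5 (mod 139), and since 116⁻¹ ≡ 6 (mod 139), t ≡ 30. Hence x ≡ 4730 + 5537·30 = 170840 (mod 769643).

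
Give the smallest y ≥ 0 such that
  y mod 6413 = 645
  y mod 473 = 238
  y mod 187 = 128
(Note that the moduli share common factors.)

gcd(6413, 473) = 11 and 11 | (238 − 645), so the pair is consistent; merging gives y ≡ 71188 (mod 275759), where 275759 = lcm(6413, 473).
gcd(275759, 187) = 11 and 11 | (128 − 71188), so the pair is consistent; merging gives y ≡ 71188 (mod 4687903), where 4687903 = lcm(275759, 187).
The solution is unique modulo lcm(6413, 473, 187) = 4687903.

71188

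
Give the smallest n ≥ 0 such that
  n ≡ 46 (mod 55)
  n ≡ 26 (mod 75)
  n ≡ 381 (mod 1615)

13301

gcd(55, 75) = 5 and 5 | (26 − 46), so the pair is consistent; merging gives n ≡ 101 (mod 825), where 825 = lcm(55, 75).
gcd(825, 1615) = 5 and 5 | (381 − 101), so the pair is consistent; merging gives n ≡ 13301 (mod 266475), where 266475 = lcm(825, 1615).
The solution is unique modulo lcm(55, 75, 1615) = 266475.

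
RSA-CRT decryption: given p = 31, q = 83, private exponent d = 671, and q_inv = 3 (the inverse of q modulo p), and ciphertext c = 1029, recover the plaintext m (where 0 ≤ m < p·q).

d_p = d mod (p−1) = 671 mod 30 = 11; d_q = d mod (q−1) = 15.
m₁ = c^(d_p) mod p: c ≡ 6 (mod 31), and 6^11 mod 31 = 26.
m₂ = c^(d_q) mod q: c ≡ 33 (mod 83), and 33^15 mod 83 = 51.
h = q_inv·(m₁ − m₂) mod p = 3·(26 − 51) mod 31 = 18.
m = m₂ + h·q = 51 + 18·83 = 1545.

1545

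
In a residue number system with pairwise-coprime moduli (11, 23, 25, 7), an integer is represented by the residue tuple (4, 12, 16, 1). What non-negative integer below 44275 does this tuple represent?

The moduli are pairwise coprime; N = 11·23·25·7 = 44275.
N/11 = 4025; 4025 ≡ 10 (mod 11); 10·10 ≡ 1, so inverse 10.
N/23 = 1925; 1925 ≡ 16 (mod 23); 16·13 ≡ 1, so inverse 13.
N/25 = 1771; 1771 ≡ 21 (mod 25); 21·6 ≡ 1, so inverse 6.
N/7 = 6325; 6325 ≡ 4 (mod 7); 4·2 ≡ 1, so inverse 2.
x ≡ 4·4025·10 + 12·1925·13 + 16·1771·6 + 1·6325·2 = 643966.
643966 mod 44275 = 24116.

24116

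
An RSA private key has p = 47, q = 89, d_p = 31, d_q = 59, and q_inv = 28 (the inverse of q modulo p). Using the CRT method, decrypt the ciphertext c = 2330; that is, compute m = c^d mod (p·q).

3058

m₁ = c^(d_p) mod p: c ≡ 27 (mod 47), and 27^31 mod 47 = 3.
m₂ = c^(d_q) mod q: c ≡ 16 (mod 89), and 16^59 mod 89 = 32.
h = q_inv·(m₁ − m₂) mod p = 28·(3 − 32) mod 47 = 34.
m = m₂ + h·q = 32 + 34·89 = 3058.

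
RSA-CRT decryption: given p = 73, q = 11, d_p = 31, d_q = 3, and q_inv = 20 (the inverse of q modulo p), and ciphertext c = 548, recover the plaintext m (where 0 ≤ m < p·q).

m₁ = c^(d_p) mod p: c ≡ 37 (mod 73), and 37^31 mod 73 = 32.
m₂ = c^(d_q) mod q: c ≡ 9 (mod 11), and 9^3 mod 11 = 3.
h = q_inv·(m₁ − m₂) mod p = 20·(32 − 3) mod 73 = 69.
m = m₂ + h·q = 3 + 69·11 = 762.

762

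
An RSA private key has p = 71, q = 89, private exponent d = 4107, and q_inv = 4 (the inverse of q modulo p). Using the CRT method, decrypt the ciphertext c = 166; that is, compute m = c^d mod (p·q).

4769

d_p = d mod (p−1) = 4107 mod 70 = 47; d_q = d mod (q−1) = 59.
m₁ = c^(d_p) mod p: c ≡ 24 (mod 71), and 24^47 mod 71 = 12.
m₂ = c^(d_q) mod q: c ≡ 77 (mod 89), and 77^59 mod 89 = 52.
h = q_inv·(m₁ − m₂) mod p = 4·(12 − 52) mod 71 = 53.
m = m₂ + h·q = 52 + 53·89 = 4769.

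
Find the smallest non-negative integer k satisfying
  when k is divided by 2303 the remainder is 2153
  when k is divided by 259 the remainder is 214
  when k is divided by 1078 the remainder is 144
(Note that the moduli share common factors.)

gcd(2303, 259) = 7 and 7 | (214 − 2153), so the pair is consistent; merging gives k ≡ 55122 (mod 85211), where 85211 = lcm(2303, 259).
gcd(85211, 1078) = 49 and 49 | (144 − 55122), so the pair is consistent; merging gives k ≡ 55122 (mod 1874642), where 1874642 = lcm(85211, 1078).
The solution is unique modulo lcm(2303, 259, 1078) = 1874642.

55122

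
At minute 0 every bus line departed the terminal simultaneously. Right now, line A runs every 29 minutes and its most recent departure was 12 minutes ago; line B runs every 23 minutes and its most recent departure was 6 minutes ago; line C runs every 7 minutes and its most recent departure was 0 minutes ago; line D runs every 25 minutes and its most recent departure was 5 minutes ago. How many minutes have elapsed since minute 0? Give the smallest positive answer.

110705

The moduli are pairwise coprime; N = 29·23·7·25 = 116725.
N/29 = 4025; 4025 ≡ 23 (mod 29); 23·24 ≡ 1, so inverse 24.
N/23 = 5075; 5075 ≡ 15 (mod 23); 15·20 ≡ 1, so inverse 20.
N/7 = 16675; 16675 ≡ 1 (mod 7), inverse 1.
N/25 = 4669; 4669 ≡ 19 (mod 25); 19·4 ≡ 1, so inverse 4.
t ≡ 12·4025·24 + 6·5075·20 + 0·16675·1 + 5·4669·4 = 1861580.
1861580 mod 116725 = 110705.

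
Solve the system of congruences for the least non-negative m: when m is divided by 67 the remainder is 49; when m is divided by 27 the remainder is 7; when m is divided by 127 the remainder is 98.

213712

The moduli are pairwise coprime; N = 67·27·127 = 229743.
N/67 = 3429; 3429 ≡ 12 (mod 67); 12·28 ≡ 1, so inverse 28.
N/27 = 8509; 8509 ≡ 4 (mod 27); 4·7 ≡ 1, so inverse 7.
N/127 = 1809; 1809 ≡ 31 (mod 127); 31·41 ≡ 1, so inverse 41.
m ≡ 49·3429·28 + 7·8509·7 + 98·1809·41 = 12390091.
12390091 mod 229743 = 213712.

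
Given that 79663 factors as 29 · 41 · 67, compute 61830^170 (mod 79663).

Mod 29: 61830 ≡ 2; by Fermat, exponent reduces to 170 mod 28 = 2; 2^2 ≡ 4 (mod 29).
Mod 41: 61830 ≡ 2; by Fermat, exponent reduces to 170 mod 40 = 10; 2^10 ≡ 40 (mod 41).
Mod 67: 61830 ≡ 56; by Fermat, exponent reduces to 170 mod 66 = 38; 56^38 ≡ 17 (mod 67).
Combine by CRT: x ≡ 4 (mod 29), x ≡ 40 (mod 41), x ≡ 17 (mod 67) ⇒ x ≡ 2295 (mod 79663).

2295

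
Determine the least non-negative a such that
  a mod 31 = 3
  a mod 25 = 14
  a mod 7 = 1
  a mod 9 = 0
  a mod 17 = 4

572139

The moduli are pairwise coprime; N = 31·25·7·9·17 = 830025.
N/31 = 26775; 26775 ≡ 22 (mod 31); 22·24 ≡ 1, so inverse 24.
N/25 = 33201; 33201 ≡ 1 (mod 25), inverse 1.
N/7 = 118575; 118575 ≡ 2 (mod 7); 2·4 ≡ 1, so inverse 4.
N/9 = 92225; 92225 ≡ 2 (mod 9); 2·5 ≡ 1, so inverse 5.
N/17 = 48825; 48825 ≡ 1 (mod 17), inverse 1.
a ≡ 3·26775·24 + 14·33201·1 + 1·118575·4 + 0·92225·5 + 4·48825·1 = 3062214.
3062214 mod 830025 = 572139.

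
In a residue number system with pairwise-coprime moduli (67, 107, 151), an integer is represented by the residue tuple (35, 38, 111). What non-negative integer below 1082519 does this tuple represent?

The moduli are pairwise coprime; N = 67·107·151 = 1082519.
N/67 = 16157; 16157 ≡ 10 (mod 67); 10·47 ≡ 1, so inverse 47.
N/107 = 10117; 10117 ≡ 59 (mod 107); 59·78 ≡ 1, so inverse 78.
N/151 = 7169; 7169 ≡ 72 (mod 151); 72·86 ≡ 1, so inverse 86.
x ≡ 35·16157·47 + 38·10117·78 + 111·7169·86 = 125000327.
125000327 mod 1082519 = 510642.

510642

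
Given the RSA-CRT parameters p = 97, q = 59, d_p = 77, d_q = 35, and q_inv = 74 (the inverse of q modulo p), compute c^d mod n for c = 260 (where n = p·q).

m₁ = c^(d_p) mod p: c ≡ 66 (mod 97), and 66^77 mod 97 = 86.
m₂ = c^(d_q) mod q: c ≡ 24 (mod 59), and 24^35 mod 59 = 30.
h = q_inv·(m₁ − m₂) mod p = 74·(86 − 30) mod 97 = 70.
m = m₂ + h·q = 30 + 70·59 = 4160.

4160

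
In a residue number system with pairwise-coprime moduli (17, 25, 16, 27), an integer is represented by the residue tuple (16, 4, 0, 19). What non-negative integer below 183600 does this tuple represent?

55504

Combine the congruences pairwise.
From x ≡ 16 (mod 17) write x = 16 + 17t. Substituting into x ≡ 4 (mod 25) gives 17t ≡ 13 (mod 25), and since 17⁻¹ ≡ 3 (mod 25), t ≡ 14. Hence x ≡ 16 + 17·14 = 254 (mod 425).
From x ≡ 254 (mod 425) write x = 254 + 425t. Substituting into x ≡ 0 (mod 16) gives 425t ≡ 2 (mod 16), and since 9⁻¹ ≡ 9 (mod 16), t ≡ 2. Hence x ≡ 254 + 425·2 = 1104 (mod 6800).
From x ≡ 1104 (mod 6800) write x = 1104 + 6800t. Substituting into x ≡ 19 (mod 27) gives 6800t ≡ 22 (mod 27), and since 23⁻¹ ≡ 20 (mod 27), t ≡ 8. Hence x ≡ 1104 + 6800·8 = 55504 (mod 183600).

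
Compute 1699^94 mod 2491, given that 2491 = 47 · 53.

Mod 47: 1699 ≡ 7; by Fermat, exponent reduces to 94 mod 46 = 2; 7^2 ≡ 2 (mod 47).
Mod 53: 1699 ≡ 3; by Fermat, exponent reduces to 94 mod 52 = 42; 3^42 ≡ 38 (mod 53).
Combine by CRT: x ≡ 2 (mod 47), x ≡ 38 (mod 53) ⇒ x ≡ 2211 (mod 2491).

2211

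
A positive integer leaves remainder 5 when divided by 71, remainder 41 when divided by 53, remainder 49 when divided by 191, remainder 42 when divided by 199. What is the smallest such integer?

The moduli are pairwise coprime; N = 71·53·191·199 = 143027867.
N/71 = 2014477; 2014477 ≡ 65 (mod 71); 65·59 ≡ 1, so inverse 59.
N/53 = 2698639; 2698639 ≡ 38 (mod 53); 38·7 ≡ 1, so inverse 7.
N/191 = 748837; 748837 ≡ 117 (mod 191); 117·80 ≡ 1, so inverse 80.
N/199 = 718733; 718733 ≡ 144 (mod 199); 144·123 ≡ 1, so inverse 123.
a ≡ 5·2014477·59 + 41·2698639·7 + 49·748837·80 + 42·718733·123 = 8017195826.
8017195826 mod 143027867 = 7635274.

7635274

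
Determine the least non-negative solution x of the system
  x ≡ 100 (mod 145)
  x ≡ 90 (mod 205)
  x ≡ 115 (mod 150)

Combine the congruences pairwise.
gcd(145, 205) = 5 and 5 | (90 − 100), so the pair is consistent; merging gives x ≡ 1115 (mod 5945), where 5945 = lcm(145, 205).
gcd(5945, 150) = 5 and 5 | (115 − 1115), so the pair is consistent; merging gives x ≡ 60565 (mod 178350), where 178350 = lcm(5945, 150).
The solution is unique modulo lcm(145, 205, 150) = 178350.

60565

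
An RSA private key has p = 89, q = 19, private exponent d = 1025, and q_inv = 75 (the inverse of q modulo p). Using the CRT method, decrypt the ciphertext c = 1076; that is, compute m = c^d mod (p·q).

d_p = d mod (p−1) = 1025 mod 88 = 57; d_q = d mod (q−1) = 17.
m₁ = c^(d_p) mod p: c ≡ 8 (mod 89), and 8^57 mod 89 = 64.
m₂ = c^(d_q) mod q: c ≡ 12 (mod 19), and 12^17 mod 19 = 8.
h = q_inv·(m₁ − m₂) mod p = 75·(64 − 8) mod 89 = 17.
m = m₂ + h·q = 8 + 17·19 = 331.

331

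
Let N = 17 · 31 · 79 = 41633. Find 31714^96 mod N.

Mod 17: 31714 ≡ 9; since 16 | 96, by Fermat 9^96 ≡ 1 (mod 17).
Mod 31: 31714 ≡ 1; by Fermat, exponent reduces to 96 mod 30 = 6; 1^6 ≡ 1 (mod 31).
Mod 79: 31714 ≡ 35; by Fermat, exponent reduces to 96 mod 78 = 18; 35^18 ≡ 52 (mod 79).
Combine by CRT: x ≡ 1 (mod 17), x ≡ 1 (mod 31), x ≡ 52 (mod 79) ⇒ x ≡ 38999 (mod 41633).

38999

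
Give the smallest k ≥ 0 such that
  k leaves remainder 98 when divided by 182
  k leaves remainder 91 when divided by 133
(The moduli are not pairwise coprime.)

1554

Combine the congruences pairwise.
gcd(182, 133) = 7 and 7 | (91 − 98), so the pair is consistent; merging gives k ≡ 1554 (mod 3458), where 3458 = lcm(182, 133).
The solution is unique modulo lcm(182, 133) = 3458.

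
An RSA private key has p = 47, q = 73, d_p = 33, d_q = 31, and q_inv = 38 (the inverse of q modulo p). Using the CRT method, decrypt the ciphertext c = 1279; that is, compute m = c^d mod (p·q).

m₁ = c^(d_p) mod p: c ≡ 10 (mod 47), and 10^33 mod 47 = 26.
m₂ = c^(d_q) mod q: c ≡ 38 (mod 73), and 38^31 mod 73 = 50.
h = q_inv·(m₁ − m₂) mod p = 38·(26 − 50) mod 47 = 28.
m = m₂ + h·q = 50 + 28·73 = 2094.

2094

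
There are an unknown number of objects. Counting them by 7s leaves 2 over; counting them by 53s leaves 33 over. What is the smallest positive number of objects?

86

From N ≡ 2 (mod 7) write N = 2 + 7t. Substituting into N ≡ 33 (mod 53) gives 7t ≡ 31 (mod 53), and since 7⁻¹ ≡ 38 (mod 53), t ≡ 12. Hence N ≡ 2 + 7·12 = 86 (mod 371).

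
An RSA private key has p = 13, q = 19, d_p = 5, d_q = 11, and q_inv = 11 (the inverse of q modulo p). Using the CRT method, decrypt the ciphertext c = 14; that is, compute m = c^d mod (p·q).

m₁ = c^(d_p) mod p: c ≡ 1 (mod 13), and 1^5 mod 13 = 1.
m₂ = c^(d_q) mod q: c ≡ 14 (mod 19), and 14^11 mod 19 = 13.
h = q_inv·(m₁ − m₂) mod p = 11·(1 − 13) mod 13 = 11.
m = m₂ + h·q = 13 + 11·19 = 222.

222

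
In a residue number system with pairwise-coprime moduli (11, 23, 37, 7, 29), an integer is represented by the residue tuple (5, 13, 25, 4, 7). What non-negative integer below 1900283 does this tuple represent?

The moduli are pairwise coprime; N = 11·23·37·7·29 = 1900283.
N/11 = 172753; 172753 ≡ 9 (mod 11); 9·5 ≡ 1, so inverse 5.
N/23 = 82621; 82621 ≡ 5 (mod 23); 5·14 ≡ 1, so inverse 14.
N/37 = 51359; 51359 ≡ 3 (mod 37); 3·25 ≡ 1, so inverse 25.
N/7 = 271469; 271469 ≡ 2 (mod 7); 2·4 ≡ 1, so inverse 4.
N/29 = 65527; 65527 ≡ 16 (mod 29); 16·20 ≡ 1, so inverse 20.
x ≡ 5·172753·5 + 13·82621·14 + 25·51359·25 + 4·271469·4 + 7·65527·20 = 64972506.
64972506 mod 1900283 = 362884.

362884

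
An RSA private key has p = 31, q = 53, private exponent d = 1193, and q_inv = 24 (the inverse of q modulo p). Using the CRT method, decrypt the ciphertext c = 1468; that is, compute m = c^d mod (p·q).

1438

d_p = d mod (p−1) = 1193 mod 30 = 23; d_q = d mod (q−1) = 49.
m₁ = c^(d_p) mod p: c ≡ 11 (mod 31), and 11^23 mod 31 = 12.
m₂ = c^(d_q) mod q: c ≡ 37 (mod 53), and 37^49 mod 53 = 7.
h = q_inv·(m₁ − m₂) mod p = 24·(12 − 7) mod 31 = 27.
m = m₂ + h·q = 7 + 27·53 = 1438.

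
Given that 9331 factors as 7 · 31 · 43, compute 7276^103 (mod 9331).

Mod 7: 7276 ≡ 3; by Fermat, exponent reduces to 103 mod 6 = 1; 3^1 ≡ 3 (mod 7).
Mod 31: 7276 ≡ 22; by Fermat, exponent reduces to 103 mod 30 = 13; 22^13 ≡ 13 (mod 31).
Mod 43: 7276 ≡ 9; by Fermat, exponent reduces to 103 mod 42 = 19; 9^19 ≡ 17 (mod 43).
Combine by CRT: x ≡ 3 (mod 7), x ≡ 13 (mod 31), x ≡ 17 (mod 43) ⇒ x ≡ 8445 (mod 9331).

8445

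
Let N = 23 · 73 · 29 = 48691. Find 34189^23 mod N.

41779

Mod 23: 34189 ≡ 11; by Fermat, exponent reduces to 23 mod 22 = 1; 11^1 ≡ 11 (mod 23).
Mod 73: 34189 ≡ 25; 25^23 ≡ 23 (mod 73).
Mod 29: 34189 ≡ 27; 27^23 ≡ 19 (mod 29).
Combine by CRT: x ≡ 11 (mod 23), x ≡ 23 (mod 73), x ≡ 19 (mod 29) ⇒ x ≡ 41779 (mod 48691).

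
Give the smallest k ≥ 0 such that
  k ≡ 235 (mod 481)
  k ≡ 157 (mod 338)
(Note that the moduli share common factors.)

7931

Combine the congruences pairwise.
gcd(481, 338) = 13 and 13 | (157 − 235), so the pair is consistent; merging gives k ≡ 7931 (mod 12506), where 12506 = lcm(481, 338).
The solution is unique modulo lcm(481, 338) = 12506.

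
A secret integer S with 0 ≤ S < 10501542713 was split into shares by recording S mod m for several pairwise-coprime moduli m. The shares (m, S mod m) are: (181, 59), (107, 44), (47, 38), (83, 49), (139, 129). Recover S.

6087354592

The moduli are pairwise coprime; N = 181·107·47·83·139 = 10501542713.
N/181 = 58019573; 58019573 ≡ 23 (mod 181); 23·63 ≡ 1, so inverse 63.
N/107 = 98145259; 98145259 ≡ 44 (mod 107); 44·90 ≡ 1, so inverse 90.
N/47 = 223437079; 223437079 ≡ 19 (mod 47); 19·5 ≡ 1, so inverse 5.
N/83 = 126524611; 126524611 ≡ 75 (mod 83); 75·31 ≡ 1, so inverse 31.
N/139 = 75550667; 75550667 ≡ 136 (mod 139); 136·46 ≡ 1, so inverse 46.
S ≡ 59·58019573·63 + 44·98145259·90 + 38·223437079·5 + 49·126524611·31 + 129·75550667·46 = 1287275565578.
1287275565578 mod 10501542713 = 6087354592.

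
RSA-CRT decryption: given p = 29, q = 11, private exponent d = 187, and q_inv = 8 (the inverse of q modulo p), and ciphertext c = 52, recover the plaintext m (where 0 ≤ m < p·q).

d_p = d mod (p−1) = 187 mod 28 = 19; d_q = d mod (q−1) = 7.
m₁ = c^(d_p) mod p: c ≡ 23 (mod 29), and 23^19 mod 29 = 25.
m₂ = c^(d_q) mod q: c ≡ 8 (mod 11), and 8^7 mod 11 = 2.
h = q_inv·(m₁ − m₂) mod p = 8·(25 − 2) mod 29 = 10.
m = m₂ + h·q = 2 + 10·11 = 112.

112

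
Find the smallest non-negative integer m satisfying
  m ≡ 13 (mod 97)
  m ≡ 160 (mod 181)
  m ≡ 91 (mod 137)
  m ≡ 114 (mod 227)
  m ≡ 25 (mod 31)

14802249483

Combine the congruences pairwise.
From m ≡ 13 (mod 97) write m = 13 + 97t. Substituting into m ≡ 160 (mod 181) gives 97t ≡ 147 (mod 181), and since 97⁻¹ ≡ 28 (mod 181), t ≡ 134. Hence m ≡ 13 + 97·134 = 13011 (mod 17557).
From m ≡ 13011 (mod 17557) write m = 13011 + 17557t. Substituting into m ≡ 91 (mod 137) gives 17557t ≡ 95 (mod 137), and since 21⁻¹ ≡ 124 (mod 137), t ≡ 135. Hence m ≡ 13011 + 17557·135 = 2383206 (mod 2405309).
From m ≡ 2383206 (mod 2405309) write m = 2383206 + 2405309t. Substituting into m ≡ 114 (mod 227) gives 2405309t ≡ 181 (mod 227), and since 17⁻¹ ≡ 187 (mod 227), t ≡ 24. Hence m ≡ 2383206 + 2405309·24 = 60110622 (mod 546005143).
From m ≡ 60110622 (mod 546005143) write m = 60110622 + 546005143t. Substituting into m ≡ 25 (mod 31) gives 546005143t ≡ 15 (mod 31), and since 4⁻¹ ≡ 8 (mod 31), t ≡ 27. Hence m ≡ 60110622 + 546005143·27 = 14802249483 (mod 16926159433).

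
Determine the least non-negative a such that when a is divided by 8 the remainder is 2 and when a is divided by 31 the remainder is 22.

From a ≡ 2 (mod 8) write a = 2 + 8t. Substituting into a ≡ 22 (mod 31) gives 8t ≡ 20 (mod 31), and since 8⁻¹ ≡ 4 (mod 31), t ≡ 18. Hence a ≡ 2 + 8·18 = 146 (mod 248).

146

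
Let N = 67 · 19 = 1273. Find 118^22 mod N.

Mod 67: 118 ≡ 51; 51^22 ≡ 37 (mod 67).
Mod 19: 118 ≡ 4; by Fermat, exponent reduces to 22 mod 18 = 4; 4^4 ≡ 9 (mod 19).
Combine by CRT: x ≡ 37 (mod 67), x ≡ 9 (mod 19) ⇒ x ≡ 104 (mod 1273).

104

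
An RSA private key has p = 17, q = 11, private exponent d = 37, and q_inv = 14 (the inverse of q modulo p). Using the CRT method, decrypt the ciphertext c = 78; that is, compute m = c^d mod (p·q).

23

d_p = d mod (p−1) = 37 mod 16 = 5; d_q = d mod (q−1) = 7.
m₁ = c^(d_p) mod p: c ≡ 10 (mod 17), and 10^5 mod 17 = 6.
m₂ = c^(d_q) mod q: c ≡ 1 (mod 11), and 1^7 mod 11 = 1.
h = q_inv·(m₁ − m₂) mod p = 14·(6 − 1) mod 17 = 2.
m = m₂ + h·q = 1 + 2·11 = 23.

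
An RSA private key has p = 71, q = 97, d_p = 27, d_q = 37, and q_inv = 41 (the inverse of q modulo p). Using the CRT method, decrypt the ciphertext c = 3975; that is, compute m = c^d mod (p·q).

m₁ = c^(d_p) mod p: c ≡ 70 (mod 71), and 70^27 mod 71 = 70.
m₂ = c^(d_q) mod q: c ≡ 95 (mod 97), and 95^37 mod 97 = 44.
h = q_inv·(m₁ − m₂) mod p = 41·(70 − 44) mod 71 = 1.
m = m₂ + h·q = 44 + 1·97 = 141.

141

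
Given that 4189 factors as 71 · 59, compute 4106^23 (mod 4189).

2830

Mod 71: 4106 ≡ 59; 59^23 ≡ 61 (mod 71).
Mod 59: 4106 ≡ 35; 35^23 ≡ 57 (mod 59).
Combine by CRT: x ≡ 61 (mod 71), x ≡ 57 (mod 59) ⇒ x ≡ 2830 (mod 4189).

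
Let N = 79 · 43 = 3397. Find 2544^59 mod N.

Mod 79: 2544 ≡ 16; 16^59 ≡ 4 (mod 79).
Mod 43: 2544 ≡ 7; by Fermat, exponent reduces to 59 mod 42 = 17; 7^17 ≡ 37 (mod 43).
Combine by CRT: x ≡ 4 (mod 79), x ≡ 37 (mod 43) ⇒ x ≡ 2058 (mod 3397).

2058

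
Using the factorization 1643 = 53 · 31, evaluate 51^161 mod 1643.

Mod 53: 51 ≡ 51; by Fermat, exponent reduces to 161 mod 52 = 5; 51^5 ≡ 21 (mod 53).
Mod 31: 51 ≡ 20; by Fermat, exponent reduces to 161 mod 30 = 11; 20^11 ≡ 7 (mod 31).
Combine by CRT: x ≡ 21 (mod 53), x ≡ 7 (mod 31) ⇒ x ≡ 286 (mod 1643).

286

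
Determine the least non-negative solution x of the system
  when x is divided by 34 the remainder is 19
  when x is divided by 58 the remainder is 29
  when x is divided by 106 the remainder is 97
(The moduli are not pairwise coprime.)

Combine the congruences pairwise.
gcd(34, 58) = 2 and 2 | (29 − 19), so the pair is consistent; merging gives x ≡ 87 (mod 986), where 986 = lcm(34, 58).
gcd(986, 106) = 2 and 2 | (97 − 87), so the pair is consistent; merging gives x ≡ 49387 (mod 52258), where 52258 = lcm(986, 106).
The solution is unique modulo lcm(34, 58, 106) = 52258.

49387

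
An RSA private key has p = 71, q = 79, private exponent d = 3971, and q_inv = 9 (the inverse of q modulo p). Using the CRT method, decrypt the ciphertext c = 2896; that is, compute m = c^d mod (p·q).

4173

d_p = d mod (p−1) = 3971 mod 70 = 51; d_q = d mod (q−1) = 71.
m₁ = c^(d_p) mod p: c ≡ 56 (mod 71), and 56^51 mod 71 = 55.
m₂ = c^(d_q) mod q: c ≡ 52 (mod 79), and 52^71 mod 79 = 65.
h = q_inv·(m₁ − m₂) mod p = 9·(55 − 65) mod 71 = 52.
m = m₂ + h·q = 65 + 52·79 = 4173.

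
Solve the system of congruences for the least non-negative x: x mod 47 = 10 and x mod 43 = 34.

292

Combine the congruences pairwise.
From x ≡ 10 (mod 47) write x = 10 + 47t. Substituting into x ≡ 34 (mod 43) gives 47t ≡ 24 (mod 43), and since 4⁻¹ ≡ 11 (mod 43), t ≡ 6. Hence x ≡ 10 + 47·6 = 292 (mod 2021).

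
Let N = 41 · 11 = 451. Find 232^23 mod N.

Mod 41: 232 ≡ 27; 27^23 ≡ 38 (mod 41).
Mod 11: 232 ≡ 1; by Fermat, exponent reduces to 23 mod 10 = 3; 1^3 ≡ 1 (mod 11).
Combine by CRT: x ≡ 38 (mod 41), x ≡ 1 (mod 11) ⇒ x ≡ 243 (mod 451).

243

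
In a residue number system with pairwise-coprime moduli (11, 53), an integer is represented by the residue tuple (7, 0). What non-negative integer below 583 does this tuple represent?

From x ≡ 7 (mod 11) write x = 7 + 11t. Substituting into x ≡ 0 (mod 53) gives 11t ≡ 46 (mod 53), and since 11⁻¹ ≡ 29 (mod 53), t ≡ 9. Hence x ≡ 7 + 11·9 = 106 (mod 583).

106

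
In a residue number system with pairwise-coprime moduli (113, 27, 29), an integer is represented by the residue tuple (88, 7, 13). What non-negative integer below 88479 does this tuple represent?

From x ≡ 88 (mod 113) write x = 88 + 113t. Substituting into x ≡ 7 (mod 27) gives 113t ≡ 0 (mod 27), and since 5⁻¹ ≡ 11 (mod 27), t ≡ 0. Hence x ≡ 88 + 113·0 = 88 (mod 3051).
From x ≡ 88 (mod 3051) write x = 88 + 3051t. Substituting into x ≡ 13 (mod 29) gives 3051t ≡ 12 (mod 29), and since 6⁻¹ ≡ 5 (mod 29), t ≡ 2. Hence x ≡ 88 + 3051·2 = 6190 (mod 88479).

6190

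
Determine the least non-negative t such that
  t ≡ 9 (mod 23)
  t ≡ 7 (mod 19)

216

Combine the congruences pairwise.
From t ≡ 9 (mod 23) write t = 9 + 23s. Substituting into t ≡ 7 (mod 19) gives 23s ≡ 17 (mod 19), and since 4⁻¹ ≡ 5 (mod 19), s ≡ 9. Hence t ≡ 9 + 23·9 = 216 (mod 437).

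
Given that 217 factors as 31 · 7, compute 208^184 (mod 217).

Mod 31: 208 ≡ 22; by Fermat, exponent reduces to 184 mod 30 = 4; 22^4 ≡ 20 (mod 31).
Mod 7: 208 ≡ 5; by Fermat, exponent reduces to 184 mod 6 = 4; 5^4 ≡ 2 (mod 7).
Combine by CRT: x ≡ 20 (mod 31), x ≡ 2 (mod 7) ⇒ x ≡ 51 (mod 217).

51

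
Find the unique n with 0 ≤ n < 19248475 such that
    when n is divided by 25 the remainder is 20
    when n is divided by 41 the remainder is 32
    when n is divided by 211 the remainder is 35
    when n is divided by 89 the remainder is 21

1647945

The moduli are pairwise coprime; M = 25·41·211·89 = 19248475.
M/25 = 769939; 769939 ≡ 14 (mod 25); 14·9 ≡ 1, so inverse 9.
M/41 = 469475; 469475 ≡ 25 (mod 41); 25·23 ≡ 1, so inverse 23.
M/211 = 91225; 91225 ≡ 73 (mod 211); 73·185 ≡ 1, so inverse 185.
M/89 = 216275; 216275 ≡ 5 (mod 89); 5·18 ≡ 1, so inverse 18.
n ≡ 20·769939·9 + 32·469475·23 + 35·91225·185 + 21·216275·18 = 1156556445.
1156556445 mod 19248475 = 1647945.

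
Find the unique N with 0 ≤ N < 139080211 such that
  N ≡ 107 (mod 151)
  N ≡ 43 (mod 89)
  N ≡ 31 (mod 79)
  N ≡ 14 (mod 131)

110518819

The moduli are pairwise coprime; M = 151·89·79·131 = 139080211.
M/151 = 921061; 921061 ≡ 112 (mod 151); 112·120 ≡ 1, so inverse 120.
M/89 = 1562699; 1562699 ≡ 37 (mod 89); 37·77 ≡ 1, so inverse 77.
M/79 = 1760509; 1760509 ≡ 73 (mod 79); 73·13 ≡ 1, so inverse 13.
M/131 = 1061681; 1061681 ≡ 57 (mod 131); 57·23 ≡ 1, so inverse 23.
N ≡ 107·921061·120 + 43·1562699·77 + 31·1760509·13 + 14·1061681·23 = 18051866038.
18051866038 mod 139080211 = 110518819.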